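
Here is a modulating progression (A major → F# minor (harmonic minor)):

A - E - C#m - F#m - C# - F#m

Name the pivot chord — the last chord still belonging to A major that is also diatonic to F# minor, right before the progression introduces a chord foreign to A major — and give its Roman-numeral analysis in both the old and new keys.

F#m — vi in A major, i in F# minor

Chords diatonic to A major: A, Bm, C#m, D, E, F#m, G#dim.
Reading the progression, the first chord not in that set is C#, so the modulation leaves A major there.
The chord immediately before C# is F#m, which is diatonic to both keys: vi in A major and i in F# minor.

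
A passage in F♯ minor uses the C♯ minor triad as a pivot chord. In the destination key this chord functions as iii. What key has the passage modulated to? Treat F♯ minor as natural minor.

A major

The numeral iii denotes a minor triad on scale degree 3. With C♯ on degree 3, the tonic of the new key is A.
Degree 3 carries a minor triad in major keys, so the destination is A major.
Check: the diatonic triads of A major are A (I), Bm (ii), C♯m (iii), D (IV), E (V), F♯m (vi), G♯dim (vii°) — C♯ minor is indeed iii.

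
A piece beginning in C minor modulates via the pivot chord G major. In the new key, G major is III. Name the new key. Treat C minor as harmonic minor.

E minor

The numeral III denotes a major triad on scale degree 3. With G on degree 3, the tonic of the new key is E.
Degree 3 carries a major triad in natural-minor keys, so the destination is E minor.
Check: the diatonic triads of E minor (natural minor) are Em (i), F#dim (ii°), G (III), Am (iv), Bm (v), C (VI), D (VII) — G major is indeed III.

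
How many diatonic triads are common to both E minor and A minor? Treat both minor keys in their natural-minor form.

4

Diatonic triads of E minor (natural minor): Em (i), F#dim (ii°), G (III), Am (iv), Bm (v), C (VI), D (VII).
Diatonic triads of A minor (natural minor): Am (i), Bdim (ii°), C (III), Dm (iv), Em (v), F (VI), G (VII).
Matching root and quality in both lists: Em, G, Am, C.
That gives 4 common triads.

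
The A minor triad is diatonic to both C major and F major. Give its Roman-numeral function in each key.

The scale of C major is C D E F G A B; A is degree 6, and the triad built there (A-C-E) is minor, so it is vi.
The scale of F major is F G A B♭ C D E; A is degree 3, and the triad built there (A-C-E) is minor, so it is iii.

vi in C major; iii in F major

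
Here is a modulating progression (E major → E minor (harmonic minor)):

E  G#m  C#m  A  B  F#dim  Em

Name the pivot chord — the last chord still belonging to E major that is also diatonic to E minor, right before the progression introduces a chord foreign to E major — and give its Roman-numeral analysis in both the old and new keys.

B — V in E major, V in E minor

Chords diatonic to E major: E, F#m, G#m, A, B, C#m, D#dim.
Reading the progression, the first chord not in that set is F#dim, so the modulation leaves E major there.
The chord immediately before F#dim is B, which is diatonic to both keys: V in E major and V in E minor.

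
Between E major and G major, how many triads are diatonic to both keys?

0

Diatonic triads of E major: E major (I), F♯ minor (ii), G♯ minor (iii), A major (IV), B major (V), C♯ minor (vi), D♯ diminished (vii°).
Diatonic triads of G major: G major (I), A minor (ii), B minor (iii), C major (IV), D major (V), E minor (vi), F♯ diminished (vii°).
No triad has the same root and quality in both keys.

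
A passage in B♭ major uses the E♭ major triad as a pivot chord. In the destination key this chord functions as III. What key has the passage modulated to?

The numeral III denotes a major triad on scale degree 3. With E♭ on degree 3, the tonic of the new key is C.
Degree 3 carries a major triad in natural-minor keys, so the destination is C minor.
Check: the diatonic triads of C minor (natural minor) are Cm (i), Ddim (ii°), E♭ (III), Fm (iv), Gm (v), A♭ (VI), B♭ (VII) — E♭ major is indeed III.

C minor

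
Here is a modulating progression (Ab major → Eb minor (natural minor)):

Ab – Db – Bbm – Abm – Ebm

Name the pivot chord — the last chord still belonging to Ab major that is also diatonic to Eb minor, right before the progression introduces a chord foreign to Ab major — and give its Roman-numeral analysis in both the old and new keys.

Bbm — ii in Ab major, v in Eb minor

Chords diatonic to Ab major: Ab, Bbm, Cm, Db, Eb, Fm, Gdim.
Reading the progression, the first chord not in that set is Abm, so the modulation leaves Ab major there.
The chord immediately before Abm is Bbm, which is diatonic to both keys: ii in Ab major and v in Eb minor.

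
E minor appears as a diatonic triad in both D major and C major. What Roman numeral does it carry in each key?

ii in D major; iii in C major

The scale of D major is D E F# G A B C#; E is degree 2, and the triad built there (E-G-B) is minor, so it is ii.
The scale of C major is C D E F G A B; E is degree 3, and the triad built there (E-G-B) is minor, so it is iii.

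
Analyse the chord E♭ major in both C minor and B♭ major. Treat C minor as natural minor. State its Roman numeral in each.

III in C minor; IV in B♭ major

The scale of C minor (natural minor) is C D E♭ F G A♭ B♭; E♭ is degree 3, and the triad built there (E♭-G-B♭) is major, so it is III.
The scale of B♭ major is B♭ C D E♭ F G A; E♭ is degree 4, and the triad built there (E♭-G-B♭) is major, so it is IV.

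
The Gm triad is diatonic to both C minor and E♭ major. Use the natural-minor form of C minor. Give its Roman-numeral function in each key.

v in C minor; iii in E♭ major

The scale of C minor (natural minor) is C D E♭ F G A♭ B♭; G is degree 5, and the triad built there (G-B♭-D) is minor, so it is v.
The scale of E♭ major is E♭ F G A♭ B♭ C D; G is degree 3, and the triad built there (G-B♭-D) is minor, so it is iii.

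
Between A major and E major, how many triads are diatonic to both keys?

Diatonic triads of A major: A major (I), B minor (ii), C# minor (iii), D major (IV), E major (V), F# minor (vi), G# diminished (vii°).
Diatonic triads of E major: E major (I), F# minor (ii), G# minor (iii), A major (IV), B major (V), C# minor (vi), D# diminished (vii°).
Matching root and quality in both lists: A major, C# minor, E major, F# minor.
That gives 4 common triads.

4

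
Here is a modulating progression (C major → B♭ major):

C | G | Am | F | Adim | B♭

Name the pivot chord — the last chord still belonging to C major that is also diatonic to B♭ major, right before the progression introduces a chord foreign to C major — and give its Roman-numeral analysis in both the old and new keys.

Chords diatonic to C major: C, Dm, Em, F, G, Am, Bdim.
Reading the progression, the first chord not in that set is Adim, so the modulation leaves C major there.
The chord immediately before Adim is F, which is diatonic to both keys: IV in C major and V in B♭ major.

F — IV in C major, V in B♭ major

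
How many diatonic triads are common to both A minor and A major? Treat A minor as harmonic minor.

2

Diatonic triads of A minor (harmonic minor): A minor (i), B diminished (ii°), C augmented (III+), D minor (iv), E major (V), F major (VI), G♯ diminished (vii°).
Diatonic triads of A major: A major (I), B minor (ii), C♯ minor (iii), D major (IV), E major (V), F♯ minor (vi), G♯ diminished (vii°).
Matching root and quality in both lists: E major, G♯ diminished.
That gives 2 common triads.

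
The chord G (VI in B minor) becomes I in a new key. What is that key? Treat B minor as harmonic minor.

The numeral I denotes a major triad on scale degree 1. With G on degree 1, the tonic of the new key is G.
Degree 1 carries a major triad in major keys, so the destination is G major.
Check: the diatonic triads of G major are G (I), Am (ii), Bm (iii), C (IV), D (V), Em (vi), F♯dim (vii°) — G is indeed I.

G major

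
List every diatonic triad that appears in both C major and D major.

Triads in C major: C (I), Dm (ii), Em (iii), F (IV), G (V), Am (vi), Bdim (vii°).
Triads in D major: D (I), Em (ii), F#m (iii), G (IV), A (V), Bm (vi), C#dim (vii°).
Shared triads with their functions: Em (iii in C major, ii in D major); G (V in C major, IV in D major).

Em, G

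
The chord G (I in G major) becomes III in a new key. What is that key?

E minor

The numeral III denotes a major triad on scale degree 3. With G on degree 3, the tonic of the new key is E.
Degree 3 carries a major triad in natural-minor keys, so the destination is E minor.
Check: the diatonic triads of E minor (natural minor) are Em (i), F♯dim (ii°), G (III), Am (iv), Bm (v), C (VI), D (VII) — G is indeed III.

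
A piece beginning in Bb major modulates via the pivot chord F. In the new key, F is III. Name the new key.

D minor

The numeral III denotes a major triad on scale degree 3. With F on degree 3, the tonic of the new key is D.
Degree 3 carries a major triad in natural-minor keys, so the destination is D minor.
Check: the diatonic triads of D minor (natural minor) are Dm (i), Edim (ii°), F (III), Gm (iv), Am (v), Bb (VI), C (VII) — F is indeed III.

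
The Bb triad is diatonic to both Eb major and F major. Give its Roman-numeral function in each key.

V in Eb major; IV in F major

The scale of Eb major is Eb F G Ab Bb C D; Bb is degree 5, and the triad built there (Bb-D-F) is major, so it is V.
The scale of F major is F G A Bb C D E; Bb is degree 4, and the triad built there (Bb-D-F) is major, so it is IV.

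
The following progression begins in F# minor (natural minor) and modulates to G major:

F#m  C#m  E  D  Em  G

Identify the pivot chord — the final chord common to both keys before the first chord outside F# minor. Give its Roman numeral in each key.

Chords diatonic to F# minor: F#m, G#dim, A, Bm, C#m, D, E.
Reading the progression, the first chord not in that set is Em, so the modulation leaves F# minor there.
The chord immediately before Em is D, which is diatonic to both keys: VI in F# minor and V in G major.

D — VI in F# minor, V in G major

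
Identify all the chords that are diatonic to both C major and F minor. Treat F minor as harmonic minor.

C

Triads in C major: C (I), Dm (ii), Em (iii), F (IV), G (V), Am (vi), Bdim (vii°).
Triads in F minor (harmonic minor): Fm (i), Gdim (ii°), Abaug (III+), Bbm (iv), C (V), Db (VI), Edim (vii°).
Shared triads with their functions: C (I in C major, V in F minor).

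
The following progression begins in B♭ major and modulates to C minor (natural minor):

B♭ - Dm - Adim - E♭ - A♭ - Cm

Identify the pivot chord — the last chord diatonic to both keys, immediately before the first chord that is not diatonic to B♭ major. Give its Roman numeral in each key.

E♭ — IV in B♭ major, III in C minor

Chords diatonic to B♭ major: B♭, Cm, Dm, E♭, F, Gm, Adim.
Reading the progression, the first chord not in that set is A♭, so the modulation leaves B♭ major there.
The chord immediately before A♭ is E♭, which is diatonic to both keys: IV in B♭ major and III in C minor.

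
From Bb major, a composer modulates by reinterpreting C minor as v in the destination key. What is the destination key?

F minor

The numeral v denotes a minor triad on scale degree 5. With C on degree 5, the tonic of the new key is F.
Degree 5 carries a minor triad in natural-minor keys, so the destination is F minor.
Check: the diatonic triads of F minor (natural minor) are Fm (i), Gdim (ii°), Ab (III), Bbm (iv), Cm (v), Db (VI), Eb (VII) — C minor is indeed v.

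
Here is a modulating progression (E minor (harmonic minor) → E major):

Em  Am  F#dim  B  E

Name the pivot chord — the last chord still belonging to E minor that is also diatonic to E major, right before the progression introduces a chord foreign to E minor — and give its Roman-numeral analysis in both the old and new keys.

Chords diatonic to E minor: Em, F#dim, Gaug, Am, B, C, D#dim.
Reading the progression, the first chord not in that set is E, so the modulation leaves E minor there.
The chord immediately before E is B, which is diatonic to both keys: V in E minor and V in E major.

B — V in E minor, V in E major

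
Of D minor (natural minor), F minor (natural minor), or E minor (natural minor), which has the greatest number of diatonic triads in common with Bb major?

Triads of Bb major: Bb major (I), C minor (ii), D minor (iii), Eb major (IV), F major (V), G minor (vi), A diminished (vii°).
D minor (natural minor) shares 4: Bb, Dm, F, Gm.
F minor (natural minor) shares 2: Cm, Eb.
E minor (natural minor) shares 0: none.
The most common triads (4) are shared with D minor.

D minor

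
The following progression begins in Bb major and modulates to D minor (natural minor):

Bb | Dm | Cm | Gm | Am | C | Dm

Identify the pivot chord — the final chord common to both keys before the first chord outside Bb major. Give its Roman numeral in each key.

Chords diatonic to Bb major: Bb, Cm, Dm, Eb, F, Gm, Adim.
Reading the progression, the first chord not in that set is Am, so the modulation leaves Bb major there.
The chord immediately before Am is Gm, which is diatonic to both keys: vi in Bb major and iv in D minor.

Gm — vi in Bb major, iv in D minor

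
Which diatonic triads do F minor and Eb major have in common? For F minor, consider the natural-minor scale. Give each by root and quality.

Triads in F minor (natural minor): Fm (i), Gdim (ii°), Ab (III), Bbm (iv), Cm (v), Db (VI), Eb (VII).
Triads in Eb major: Eb (I), Fm (ii), Gm (iii), Ab (IV), Bb (V), Cm (vi), Ddim (vii°).
Shared triads with their functions: Fm (i in F minor, ii in Eb major); Ab (III in F minor, IV in Eb major); Cm (v in F minor, vi in Eb major); Eb (VII in F minor, I in Eb major).

Fm, Ab, Cm, Eb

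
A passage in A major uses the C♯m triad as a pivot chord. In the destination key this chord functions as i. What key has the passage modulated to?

C♯ minor

The numeral i denotes a minor triad on scale degree 1. With C♯ on degree 1, the tonic of the new key is C♯.
Degree 1 carries a minor triad in minor keys, so the destination is C♯ minor.
Check: the diatonic triads of C♯ minor (natural minor) are C♯m (i), D♯dim (ii°), E (III), F♯m (iv), G♯m (v), A (VI), B (VII) — C♯m is indeed i.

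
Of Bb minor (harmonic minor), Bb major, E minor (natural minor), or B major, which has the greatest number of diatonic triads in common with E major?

B major

Triads of E major: E major (I), F# minor (ii), G# minor (iii), A major (IV), B major (V), C# minor (vi), D# diminished (vii°).
Bb minor (harmonic minor) shares 0: none.
Bb major shares 0: none.
E minor (natural minor) shares 0: none.
B major shares 4: E, G#m, B, C#m.
The most common triads (4) are shared with B major.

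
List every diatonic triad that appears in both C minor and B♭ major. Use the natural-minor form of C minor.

Cm, E♭, Gm, B♭

Triads in C minor (natural minor): Cm (i), Ddim (ii°), E♭ (III), Fm (iv), Gm (v), A♭ (VI), B♭ (VII).
Triads in B♭ major: B♭ (I), Cm (ii), Dm (iii), E♭ (IV), F (V), Gm (vi), Adim (vii°).
Shared triads with their functions: Cm (i in C minor, ii in B♭ major); E♭ (III in C minor, IV in B♭ major); Gm (v in C minor, vi in B♭ major); B♭ (VII in C minor, I in B♭ major).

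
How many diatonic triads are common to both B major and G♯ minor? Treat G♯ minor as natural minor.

Diatonic triads of B major: B (I), C♯m (ii), D♯m (iii), E (IV), F♯ (V), G♯m (vi), A♯dim (vii°).
Diatonic triads of G♯ minor (natural minor): G♯m (i), A♯dim (ii°), B (III), C♯m (iv), D♯m (v), E (VI), F♯ (VII).
Matching root and quality in both lists: B, C♯m, D♯m, E, F♯, G♯m, A♯dim.
That gives 7 common triads.

7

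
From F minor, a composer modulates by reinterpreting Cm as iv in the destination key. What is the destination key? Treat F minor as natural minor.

The numeral iv denotes a minor triad on scale degree 4. With C on degree 4, the tonic of the new key is G.
Degree 4 carries a minor triad in minor keys, so the destination is G minor.
Check: the diatonic triads of G minor (natural minor) are Gm (i), Adim (ii°), B♭ (III), Cm (iv), Dm (v), E♭ (VI), F (VII) — Cm is indeed iv.

G minor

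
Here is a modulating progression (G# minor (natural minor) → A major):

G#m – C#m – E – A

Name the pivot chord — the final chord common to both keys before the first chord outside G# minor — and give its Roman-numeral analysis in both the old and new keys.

E — VI in G# minor, V in A major

Chords diatonic to G# minor: G#m, A#dim, B, C#m, D#m, E, F#.
Reading the progression, the first chord not in that set is A, so the modulation leaves G# minor there.
The chord immediately before A is E, which is diatonic to both keys: VI in G# minor and V in A major.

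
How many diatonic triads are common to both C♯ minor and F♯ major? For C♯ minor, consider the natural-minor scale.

2

Diatonic triads of C♯ minor (natural minor): C♯ minor (i), D♯ diminished (ii°), E major (III), F♯ minor (iv), G♯ minor (v), A major (VI), B major (VII).
Diatonic triads of F♯ major: F♯ major (I), G♯ minor (ii), A♯ minor (iii), B major (IV), C♯ major (V), D♯ minor (vi), E♯ diminished (vii°).
Matching root and quality in both lists: G♯ minor, B major.
That gives 2 common triads.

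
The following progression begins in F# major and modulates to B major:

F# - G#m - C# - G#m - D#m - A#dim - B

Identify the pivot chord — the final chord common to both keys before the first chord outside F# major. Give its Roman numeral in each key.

Chords diatonic to F# major: F#, G#m, A#m, B, C#, D#m, E#dim.
Reading the progression, the first chord not in that set is A#dim, so the modulation leaves F# major there.
The chord immediately before A#dim is D#m, which is diatonic to both keys: vi in F# major and iii in B major.

D#m — vi in F# major, iii in B major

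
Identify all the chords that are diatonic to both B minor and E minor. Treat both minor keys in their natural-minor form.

Triads in B minor (natural minor): B minor (i), C# diminished (ii°), D major (III), E minor (iv), F# minor (v), G major (VI), A major (VII).
Triads in E minor (natural minor): E minor (i), F# diminished (ii°), G major (III), A minor (iv), B minor (v), C major (VI), D major (VII).
Shared triads with their functions: B minor (i in B minor, v in E minor); D major (III in B minor, VII in E minor); E minor (iv in B minor, i in E minor); G major (VI in B minor, III in E minor).

Bm, D, Em, G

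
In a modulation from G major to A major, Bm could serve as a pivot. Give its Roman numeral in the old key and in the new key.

iii in G major; ii in A major

The scale of G major is G A B C D E F♯; B is degree 3, and the triad built there (B-D-F♯) is minor, so it is iii.
The scale of A major is A B C♯ D E F♯ G♯; B is degree 2, and the triad built there (B-D-F♯) is minor, so it is ii.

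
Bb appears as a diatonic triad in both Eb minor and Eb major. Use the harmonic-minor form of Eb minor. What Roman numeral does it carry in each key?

The scale of Eb minor (harmonic minor) is Eb F Gb Ab Bb Cb D; Bb is degree 5, and the triad built there (Bb-D-F) is major, so it is V.
The scale of Eb major is Eb F G Ab Bb C D; Bb is degree 5, and the triad built there (Bb-D-F) is major, so it is V.

V in Eb minor; V in Eb major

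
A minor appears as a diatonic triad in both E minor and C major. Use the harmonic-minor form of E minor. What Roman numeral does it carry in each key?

The scale of E minor (harmonic minor) is E F# G A B C D#; A is degree 4, and the triad built there (A-C-E) is minor, so it is iv.
The scale of C major is C D E F G A B; A is degree 6, and the triad built there (A-C-E) is minor, so it is vi.

iv in E minor; vi in C major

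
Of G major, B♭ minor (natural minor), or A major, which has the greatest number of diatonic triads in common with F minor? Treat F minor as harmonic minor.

B♭ minor

Triads of F minor (harmonic minor): F minor (i), G diminished (ii°), A♭ augmented (III+), B♭ minor (iv), C major (V), D♭ major (VI), E diminished (vii°).
G major shares 1: C.
B♭ minor (natural minor) shares 3: Fm, B♭m, D♭.
A major shares 0: none.
The most common triads (3) are shared with B♭ minor.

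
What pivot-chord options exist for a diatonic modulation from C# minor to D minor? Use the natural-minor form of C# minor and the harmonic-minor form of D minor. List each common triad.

A

Triads in C# minor (natural minor): C# minor (i), D# diminished (ii°), E major (III), F# minor (iv), G# minor (v), A major (VI), B major (VII).
Triads in D minor (harmonic minor): D minor (i), E diminished (ii°), F augmented (III+), G minor (iv), A major (V), Bb major (VI), C# diminished (vii°).
Shared triads with their functions: A major (VI in C# minor, V in D minor).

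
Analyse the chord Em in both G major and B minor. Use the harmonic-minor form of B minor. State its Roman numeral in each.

vi in G major; iv in B minor

The scale of G major is G A B C D E F#; E is degree 6, and the triad built there (E-G-B) is minor, so it is vi.
The scale of B minor (harmonic minor) is B C# D E F# G A#; E is degree 4, and the triad built there (E-G-B) is minor, so it is iv.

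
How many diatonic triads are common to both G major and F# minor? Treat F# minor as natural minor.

Diatonic triads of G major: G (I), Am (ii), Bm (iii), C (IV), D (V), Em (vi), F#dim (vii°).
Diatonic triads of F# minor (natural minor): F#m (i), G#dim (ii°), A (III), Bm (iv), C#m (v), D (VI), E (VII).
Matching root and quality in both lists: Bm, D.
That gives 2 common triads.

2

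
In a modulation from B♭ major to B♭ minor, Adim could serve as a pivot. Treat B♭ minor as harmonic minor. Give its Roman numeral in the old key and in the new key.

The scale of B♭ major is B♭ C D E♭ F G A; A is degree 7, and the triad built there (A-C-E♭) is diminished, so it is vii°.
The scale of B♭ minor (harmonic minor) is B♭ C D♭ E♭ F G♭ A; A is degree 7, and the triad built there (A-C-E♭) is diminished, so it is vii°.

vii° in B♭ major; vii° in B♭ minor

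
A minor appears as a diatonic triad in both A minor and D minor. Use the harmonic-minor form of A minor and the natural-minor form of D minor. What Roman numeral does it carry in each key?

The scale of A minor (harmonic minor) is A B C D E F G♯; A is degree 1, and the triad built there (A-C-E) is minor, so it is i.
The scale of D minor (natural minor) is D E F G A B♭ C; A is degree 5, and the triad built there (A-C-E) is minor, so it is v.

i in A minor; v in D minor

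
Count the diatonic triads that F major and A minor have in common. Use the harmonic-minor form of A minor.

3

Diatonic triads of F major: F major (I), G minor (ii), A minor (iii), B♭ major (IV), C major (V), D minor (vi), E diminished (vii°).
Diatonic triads of A minor (harmonic minor): A minor (i), B diminished (ii°), C augmented (III+), D minor (iv), E major (V), F major (VI), G♯ diminished (vii°).
Matching root and quality in both lists: F major, A minor, D minor.
That gives 3 common triads.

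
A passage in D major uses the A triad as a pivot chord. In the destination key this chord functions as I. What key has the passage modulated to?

The numeral I denotes a major triad on scale degree 1. With A on degree 1, the tonic of the new key is A.
Degree 1 carries a major triad in major keys, so the destination is A major.
Check: the diatonic triads of A major are A (I), Bm (ii), C♯m (iii), D (IV), E (V), F♯m (vi), G♯dim (vii°) — A is indeed I.

A major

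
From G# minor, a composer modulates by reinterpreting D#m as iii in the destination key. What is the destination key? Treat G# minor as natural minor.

B major

The numeral iii denotes a minor triad on scale degree 3. With D# on degree 3, the tonic of the new key is B.
Degree 3 carries a minor triad in major keys, so the destination is B major.
Check: the diatonic triads of B major are B (I), C#m (ii), D#m (iii), E (IV), F# (V), G#m (vi), A#dim (vii°) — D#m is indeed iii.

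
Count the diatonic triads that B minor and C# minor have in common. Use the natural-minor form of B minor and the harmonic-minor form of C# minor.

2

Diatonic triads of B minor (natural minor): B minor (i), C# diminished (ii°), D major (III), E minor (iv), F# minor (v), G major (VI), A major (VII).
Diatonic triads of C# minor (harmonic minor): C# minor (i), D# diminished (ii°), E augmented (III+), F# minor (iv), G# major (V), A major (VI), B# diminished (vii°).
Matching root and quality in both lists: F# minor, A major.
That gives 2 common triads.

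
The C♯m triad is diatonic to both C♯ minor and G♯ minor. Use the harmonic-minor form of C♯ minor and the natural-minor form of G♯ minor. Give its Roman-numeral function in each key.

i in C♯ minor; iv in G♯ minor

The scale of C♯ minor (harmonic minor) is C♯ D♯ E F♯ G♯ A B♯; C♯ is degree 1, and the triad built there (C♯-E-G♯) is minor, so it is i.
The scale of G♯ minor (natural minor) is G♯ A♯ B C♯ D♯ E F♯; C♯ is degree 4, and the triad built there (C♯-E-G♯) is minor, so it is iv.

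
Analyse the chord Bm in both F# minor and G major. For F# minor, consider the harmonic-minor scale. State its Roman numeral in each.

The scale of F# minor (harmonic minor) is F# G# A B C# D E#; B is degree 4, and the triad built there (B-D-F#) is minor, so it is iv.
The scale of G major is G A B C D E F#; B is degree 3, and the triad built there (B-D-F#) is minor, so it is iii.

iv in F# minor; iii in G major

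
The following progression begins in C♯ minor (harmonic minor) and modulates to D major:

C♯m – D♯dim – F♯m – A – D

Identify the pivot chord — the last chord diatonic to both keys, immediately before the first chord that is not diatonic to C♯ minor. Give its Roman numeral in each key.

Chords diatonic to C♯ minor: C♯m, D♯dim, Eaug, F♯m, G♯, A, B♯dim.
Reading the progression, the first chord not in that set is D, so the modulation leaves C♯ minor there.
The chord immediately before D is A, which is diatonic to both keys: VI in C♯ minor and V in D major.

A — VI in C♯ minor, V in D major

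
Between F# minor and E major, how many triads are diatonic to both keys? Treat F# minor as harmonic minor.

1

Diatonic triads of F# minor (harmonic minor): F#m (i), G#dim (ii°), Aaug (III+), Bm (iv), C# (V), D (VI), E#dim (vii°).
Diatonic triads of E major: E (I), F#m (ii), G#m (iii), A (IV), B (V), C#m (vi), D#dim (vii°).
Matching root and quality in both lists: F#m.
That gives 1 common triad.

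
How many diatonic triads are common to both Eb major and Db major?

Diatonic triads of Eb major: Eb major (I), F minor (ii), G minor (iii), Ab major (IV), Bb major (V), C minor (vi), D diminished (vii°).
Diatonic triads of Db major: Db major (I), Eb minor (ii), F minor (iii), Gb major (IV), Ab major (V), Bb minor (vi), C diminished (vii°).
Matching root and quality in both lists: F minor, Ab major.
That gives 2 common triads.

2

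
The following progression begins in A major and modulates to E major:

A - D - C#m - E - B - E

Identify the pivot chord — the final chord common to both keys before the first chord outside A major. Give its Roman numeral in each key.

E — V in A major, I in E major

Chords diatonic to A major: A, Bm, C#m, D, E, F#m, G#dim.
Reading the progression, the first chord not in that set is B, so the modulation leaves A major there.
The chord immediately before B is E, which is diatonic to both keys: V in A major and I in E major.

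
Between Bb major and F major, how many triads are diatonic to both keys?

Diatonic triads of Bb major: Bb (I), Cm (ii), Dm (iii), Eb (IV), F (V), Gm (vi), Adim (vii°).
Diatonic triads of F major: F (I), Gm (ii), Am (iii), Bb (IV), C (V), Dm (vi), Edim (vii°).
Matching root and quality in both lists: Bb, Dm, F, Gm.
That gives 4 common triads.

4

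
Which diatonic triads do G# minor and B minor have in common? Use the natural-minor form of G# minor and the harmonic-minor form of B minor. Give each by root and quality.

Triads in G# minor (natural minor): G# minor (i), A# diminished (ii°), B major (III), C# minor (iv), D# minor (v), E major (VI), F# major (VII).
Triads in B minor (harmonic minor): B minor (i), C# diminished (ii°), D augmented (III+), E minor (iv), F# major (V), G major (VI), A# diminished (vii°).
Shared triads with their functions: A# diminished (ii° in G# minor, vii° in B minor); F# major (VII in G# minor, V in B minor).

A#dim, F#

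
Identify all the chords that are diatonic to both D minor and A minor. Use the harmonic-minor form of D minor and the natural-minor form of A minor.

Dm

Triads in D minor (harmonic minor): Dm (i), Edim (ii°), Faug (III+), Gm (iv), A (V), Bb (VI), C#dim (vii°).
Triads in A minor (natural minor): Am (i), Bdim (ii°), C (III), Dm (iv), Em (v), F (VI), G (VII).
Shared triads with their functions: Dm (i in D minor, iv in A minor).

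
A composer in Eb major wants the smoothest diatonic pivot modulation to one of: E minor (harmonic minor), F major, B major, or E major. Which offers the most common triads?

F major

Triads of Eb major: Eb major (I), F minor (ii), G minor (iii), Ab major (IV), Bb major (V), C minor (vi), D diminished (vii°).
E minor (harmonic minor) shares 0: none.
F major shares 2: Gm, Bb.
B major shares 0: none.
E major shares 0: none.
The most common triads (2) are shared with F major.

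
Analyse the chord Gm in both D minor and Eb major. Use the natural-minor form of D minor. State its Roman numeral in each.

The scale of D minor (natural minor) is D E F G A Bb C; G is degree 4, and the triad built there (G-Bb-D) is minor, so it is iv.
The scale of Eb major is Eb F G Ab Bb C D; G is degree 3, and the triad built there (G-Bb-D) is minor, so it is iii.

iv in D minor; iii in Eb major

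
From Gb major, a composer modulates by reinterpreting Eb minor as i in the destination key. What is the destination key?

The numeral i denotes a minor triad on scale degree 1. With Eb on degree 1, the tonic of the new key is Eb.
Degree 1 carries a minor triad in minor keys, so the destination is Eb minor.
Check: the diatonic triads of Eb minor (natural minor) are Ebm (i), Fdim (ii°), Gb (III), Abm (iv), Bbm (v), Cb (VI), Db (VII) — Eb minor is indeed i.

Eb minor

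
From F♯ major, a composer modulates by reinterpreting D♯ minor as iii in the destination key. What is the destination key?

The numeral iii denotes a minor triad on scale degree 3. With D♯ on degree 3, the tonic of the new key is B.
Degree 3 carries a minor triad in major keys, so the destination is B major.
Check: the diatonic triads of B major are B (I), C♯m (ii), D♯m (iii), E (IV), F♯ (V), G♯m (vi), A♯dim (vii°) — D♯ minor is indeed iii.

B major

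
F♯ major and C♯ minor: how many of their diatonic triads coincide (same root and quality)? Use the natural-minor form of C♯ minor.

2

Diatonic triads of F♯ major: F♯ (I), G♯m (ii), A♯m (iii), B (IV), C♯ (V), D♯m (vi), E♯dim (vii°).
Diatonic triads of C♯ minor (natural minor): C♯m (i), D♯dim (ii°), E (III), F♯m (iv), G♯m (v), A (VI), B (VII).
Matching root and quality in both lists: G♯m, B.
That gives 2 common triads.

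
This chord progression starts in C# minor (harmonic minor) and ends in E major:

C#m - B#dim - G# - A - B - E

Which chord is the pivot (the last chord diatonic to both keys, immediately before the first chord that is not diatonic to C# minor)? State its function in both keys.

A — VI in C# minor, IV in E major

Chords diatonic to C# minor: C#m, D#dim, Eaug, F#m, G#, A, B#dim.
Reading the progression, the first chord not in that set is B, so the modulation leaves C# minor there.
The chord immediately before B is A, which is diatonic to both keys: VI in C# minor and IV in E major.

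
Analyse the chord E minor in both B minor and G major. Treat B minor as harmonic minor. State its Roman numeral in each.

iv in B minor; vi in G major

The scale of B minor (harmonic minor) is B C# D E F# G A#; E is degree 4, and the triad built there (E-G-B) is minor, so it is iv.
The scale of G major is G A B C D E F#; E is degree 6, and the triad built there (E-G-B) is minor, so it is vi.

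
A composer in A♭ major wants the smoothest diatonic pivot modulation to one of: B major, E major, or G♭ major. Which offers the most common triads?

Triads of A♭ major: A♭ (I), B♭m (ii), Cm (iii), D♭ (IV), E♭ (V), Fm (vi), Gdim (vii°).
B major shares 0: none.
E major shares 0: none.
G♭ major shares 2: B♭m, D♭.
The most common triads (2) are shared with G♭ major.

G♭ major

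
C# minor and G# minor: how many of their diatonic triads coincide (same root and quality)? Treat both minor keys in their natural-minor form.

Diatonic triads of C# minor (natural minor): C#m (i), D#dim (ii°), E (III), F#m (iv), G#m (v), A (VI), B (VII).
Diatonic triads of G# minor (natural minor): G#m (i), A#dim (ii°), B (III), C#m (iv), D#m (v), E (VI), F# (VII).
Matching root and quality in both lists: C#m, E, G#m, B.
That gives 4 common triads.

4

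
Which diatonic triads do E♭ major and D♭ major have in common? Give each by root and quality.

Fm, A♭

Triads in E♭ major: E♭ (I), Fm (ii), Gm (iii), A♭ (IV), B♭ (V), Cm (vi), Ddim (vii°).
Triads in D♭ major: D♭ (I), E♭m (ii), Fm (iii), G♭ (IV), A♭ (V), B♭m (vi), Cdim (vii°).
Shared triads with their functions: Fm (ii in E♭ major, iii in D♭ major); A♭ (IV in E♭ major, V in D♭ major).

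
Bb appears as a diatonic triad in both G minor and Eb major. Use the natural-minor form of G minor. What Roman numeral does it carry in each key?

III in G minor; V in Eb major

The scale of G minor (natural minor) is G A Bb C D Eb F; Bb is degree 3, and the triad built there (Bb-D-F) is major, so it is III.
The scale of Eb major is Eb F G Ab Bb C D; Bb is degree 5, and the triad built there (Bb-D-F) is major, so it is V.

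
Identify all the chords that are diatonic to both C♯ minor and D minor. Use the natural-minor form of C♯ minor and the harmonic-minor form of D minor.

Triads in C♯ minor (natural minor): C♯ minor (i), D♯ diminished (ii°), E major (III), F♯ minor (iv), G♯ minor (v), A major (VI), B major (VII).
Triads in D minor (harmonic minor): D minor (i), E diminished (ii°), F augmented (III+), G minor (iv), A major (V), B♭ major (VI), C♯ diminished (vii°).
Shared triads with their functions: A major (VI in C♯ minor, V in D minor).

A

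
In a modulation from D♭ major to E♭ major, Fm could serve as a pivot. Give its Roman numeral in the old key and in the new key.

The scale of D♭ major is D♭ E♭ F G♭ A♭ B♭ C; F is degree 3, and the triad built there (F-A♭-C) is minor, so it is iii.
The scale of E♭ major is E♭ F G A♭ B♭ C D; F is degree 2, and the triad built there (F-A♭-C) is minor, so it is ii.

iii in D♭ major; ii in E♭ major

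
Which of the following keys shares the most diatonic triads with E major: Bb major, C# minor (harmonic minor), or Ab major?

Triads of E major: E (I), F#m (ii), G#m (iii), A (IV), B (V), C#m (vi), D#dim (vii°).
Bb major shares 0: none.
C# minor (harmonic minor) shares 4: F#m, A, C#m, D#dim.
Ab major shares 0: none.
The most common triads (4) are shared with C# minor.

C# minor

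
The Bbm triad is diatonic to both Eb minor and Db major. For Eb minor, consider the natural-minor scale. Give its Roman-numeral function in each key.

v in Eb minor; vi in Db major

The scale of Eb minor (natural minor) is Eb F Gb Ab Bb Cb Db; Bb is degree 5, and the triad built there (Bb-Db-F) is minor, so it is v.
The scale of Db major is Db Eb F Gb Ab Bb C; Bb is degree 6, and the triad built there (Bb-Db-F) is minor, so it is vi.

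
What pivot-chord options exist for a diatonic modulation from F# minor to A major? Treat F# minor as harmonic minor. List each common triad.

Triads in F# minor (harmonic minor): F#m (i), G#dim (ii°), Aaug (III+), Bm (iv), C# (V), D (VI), E#dim (vii°).
Triads in A major: A (I), Bm (ii), C#m (iii), D (IV), E (V), F#m (vi), G#dim (vii°).
Shared triads with their functions: F#m (i in F# minor, vi in A major); G#dim (ii° in F# minor, vii° in A major); Bm (iv in F# minor, ii in A major); D (VI in F# minor, IV in A major).

F#m, G#dim, Bm, D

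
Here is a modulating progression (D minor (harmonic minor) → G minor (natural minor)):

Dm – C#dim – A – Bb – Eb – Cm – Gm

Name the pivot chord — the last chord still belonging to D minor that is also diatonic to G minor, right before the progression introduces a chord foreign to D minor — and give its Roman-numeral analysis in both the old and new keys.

Bb — VI in D minor, III in G minor

Chords diatonic to D minor: Dm, Edim, Faug, Gm, A, Bb, C#dim.
Reading the progression, the first chord not in that set is Eb, so the modulation leaves D minor there.
The chord immediately before Eb is Bb, which is diatonic to both keys: VI in D minor and III in G minor.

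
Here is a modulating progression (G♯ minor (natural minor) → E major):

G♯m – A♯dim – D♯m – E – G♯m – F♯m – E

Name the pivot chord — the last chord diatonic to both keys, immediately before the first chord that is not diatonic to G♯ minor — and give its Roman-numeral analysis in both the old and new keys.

G♯m — i in G♯ minor, iii in E major

Chords diatonic to G♯ minor: G♯m, A♯dim, B, C♯m, D♯m, E, F♯.
Reading the progression, the first chord not in that set is F♯m, so the modulation leaves G♯ minor there.
The chord immediately before F♯m is G♯m, which is diatonic to both keys: i in G♯ minor and iii in E major.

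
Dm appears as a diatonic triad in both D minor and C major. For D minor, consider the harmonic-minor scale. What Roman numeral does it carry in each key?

The scale of D minor (harmonic minor) is D E F G A Bb C#; D is degree 1, and the triad built there (D-F-A) is minor, so it is i.
The scale of C major is C D E F G A B; D is degree 2, and the triad built there (D-F-A) is minor, so it is ii.

i in D minor; ii in C major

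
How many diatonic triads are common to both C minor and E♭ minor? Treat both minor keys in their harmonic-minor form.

1

Diatonic triads of C minor (harmonic minor): C minor (i), D diminished (ii°), E♭ augmented (III+), F minor (iv), G major (V), A♭ major (VI), B diminished (vii°).
Diatonic triads of E♭ minor (harmonic minor): E♭ minor (i), F diminished (ii°), G♭ augmented (III+), A♭ minor (iv), B♭ major (V), C♭ major (VI), D diminished (vii°).
Matching root and quality in both lists: D diminished.
That gives 1 common triad.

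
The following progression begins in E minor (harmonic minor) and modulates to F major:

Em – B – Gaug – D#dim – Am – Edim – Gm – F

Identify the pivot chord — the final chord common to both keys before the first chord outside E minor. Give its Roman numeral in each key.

Chords diatonic to E minor: Em, F#dim, Gaug, Am, B, C, D#dim.
Reading the progression, the first chord not in that set is Edim, so the modulation leaves E minor there.
The chord immediately before Edim is Am, which is diatonic to both keys: iv in E minor and iii in F major.

Am — iv in E minor, iii in F major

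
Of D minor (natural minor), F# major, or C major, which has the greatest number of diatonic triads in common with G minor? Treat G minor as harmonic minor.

D minor

Triads of G minor (harmonic minor): G minor (i), A diminished (ii°), Bb augmented (III+), C minor (iv), D major (V), Eb major (VI), F# diminished (vii°).
D minor (natural minor) shares 1: Gm.
F# major shares 0: none.
C major shares 0: none.
The most common triads (1) are shared with D minor.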